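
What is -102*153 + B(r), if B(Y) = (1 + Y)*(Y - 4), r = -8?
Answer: -15522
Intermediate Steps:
B(Y) = (1 + Y)*(-4 + Y)
-102*153 + B(r) = -102*153 + (-4 + (-8)² - 3*(-8)) = -15606 + (-4 + 64 + 24) = -15606 + 84 = -15522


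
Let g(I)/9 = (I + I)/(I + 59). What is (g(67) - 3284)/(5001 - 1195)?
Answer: -22921/26642 ≈ -0.86033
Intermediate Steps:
g(I) = 18*I/(59 + I) (g(I) = 9*((I + I)/(I + 59)) = 9*((2*I)/(59 + I)) = 9*(2*I/(59 + I)) = 18*I/(59 + I))
(g(67) - 3284)/(5001 - 1195) = (18*67/(59 + 67) - 3284)/(5001 - 1195) = (18*67/126 - 3284)/3806 = (18*67*(1/126) - 3284)*(1/3806) = (67/7 - 3284)*(1/3806) = -22921/7*1/3806 = -22921/26642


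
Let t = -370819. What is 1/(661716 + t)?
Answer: 1/290897 ≈ 3.4376e-6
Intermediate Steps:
1/(661716 + t) = 1/(661716 - 370819) = 1/290897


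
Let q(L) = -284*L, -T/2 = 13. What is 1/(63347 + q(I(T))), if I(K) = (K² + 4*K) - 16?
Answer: -1/94557 ≈ -1.0576e-5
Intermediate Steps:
T = -26 (T = -2*13 = -26)
I(K) = -16 + K² + 4*K
1/(63347 + q(I(T))) = 1/(63347 - 284*(-16 + (-26)² + 4*(-26))) = 1/(63347 - 284*(-16 + 676 - 104)) = 1/(63347 - 284*556) = 1/(63347 - 157904) = 1/(-94557) = -1/94557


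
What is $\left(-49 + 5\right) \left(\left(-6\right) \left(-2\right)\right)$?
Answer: $-528$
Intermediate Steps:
$\left(-49 + 5\right) \left(\left(-6\right) \left(-2\right)\right) = \left(-44\right) 12 = -528$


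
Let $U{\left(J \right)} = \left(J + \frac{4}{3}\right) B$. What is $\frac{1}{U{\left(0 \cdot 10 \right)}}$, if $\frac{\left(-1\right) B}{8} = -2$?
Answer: $\frac{3}{64} \approx 0.046875$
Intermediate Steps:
$B = 16$ ($B = \left(-8\right) \left(-2\right) = 16$)
$U{\left(J \right)} = \frac{64}{3} + 16 J$ ($U{\left(J \right)} = \left(J + \frac{4}{3}\right) 16 = \left(\frac{4}{3} + J\right) 16 = \frac{64}{3} + 16 J$)
$\frac{1}{U{\left(0 \cdot 10 \right)}} = \frac{1}{\frac{64}{3} + 16 \cdot 0 \cdot 10} = \frac{1}{\frac{64}{3} + 16 \cdot 0} = \frac{1}{\frac{64}{3} + 0} = \frac{1}{\frac{64}{3}} = \frac{3}{64}$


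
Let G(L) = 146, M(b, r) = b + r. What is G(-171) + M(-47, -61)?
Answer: 38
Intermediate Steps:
G(-171) + M(-47, -61) = 146 + (-47 - 61) = 146 - 108 = 38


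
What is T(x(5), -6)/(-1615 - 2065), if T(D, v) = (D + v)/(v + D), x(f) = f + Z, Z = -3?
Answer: -1/3680 ≈ -0.00027174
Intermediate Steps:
x(f) = -3 + f (x(f) = f - 3 = -3 + f)
T(D, v) = 1 (T(D, v) = (D + v)/(D + v) = 1)
T(x(5), -6)/(-1615 - 2065) = 1/(-1615 - 2065) = 1/(-3680) = 1*(-1/3680) = -1/3680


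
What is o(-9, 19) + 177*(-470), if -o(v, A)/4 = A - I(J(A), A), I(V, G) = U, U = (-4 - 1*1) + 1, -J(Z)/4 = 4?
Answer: -83282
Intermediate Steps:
J(Z) = -16 (J(Z) = -4*4 = -16)
U = -4 (U = (-4 - 1) + 1 = -5 + 1 = -4)
I(V, G) = -4
o(v, A) = -16 - 4*A (o(v, A) = -4*(A - 1*(-4)) = -4*(A + 4) = -4*(4 + A) = -16 - 4*A)
o(-9, 19) + 177*(-470) = (-16 - 4*19) + 177*(-470) = (-16 - 76) - 83190 = -92 - 83190 = -83282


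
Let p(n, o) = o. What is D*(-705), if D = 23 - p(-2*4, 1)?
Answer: -15510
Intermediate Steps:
D = 22 (D = 23 - 1*1 = 23 - 1 = 22)
D*(-705) = 22*(-705) = -15510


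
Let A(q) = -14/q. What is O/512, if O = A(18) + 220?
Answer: 1973/4608 ≈ 0.42817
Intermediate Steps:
O = 1973/9 (O = -14/18 + 220 = -14*1/18 + 220 = -7/9 + 220 = 1973/9 ≈ 219.22)
O/512 = (1973/9)/512 = (1973/9)*(1/512) = 1973/4608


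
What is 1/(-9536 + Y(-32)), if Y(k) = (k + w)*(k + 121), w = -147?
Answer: -1/25467 ≈ -3.9266e-5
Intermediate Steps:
Y(k) = (-147 + k)*(121 + k) (Y(k) = (k - 147)*(k + 121) = (-147 + k)*(121 + k))
1/(-9536 + Y(-32)) = 1/(-9536 + (-17787 + (-32)**2 - 26*(-32))) = 1/(-9536 + (-17787 + 1024 + 832)) = 1/(-9536 - 15931) = 1/(-25467) = -1/25467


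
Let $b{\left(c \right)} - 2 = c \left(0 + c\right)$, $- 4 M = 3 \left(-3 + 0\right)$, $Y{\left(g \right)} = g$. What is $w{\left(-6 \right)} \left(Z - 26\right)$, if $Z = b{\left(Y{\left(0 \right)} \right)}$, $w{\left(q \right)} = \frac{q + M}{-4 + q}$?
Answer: $-9$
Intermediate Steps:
$M = \frac{9}{4}$ ($M = - \frac{3 \left(-3 + 0\right)}{4} = - \frac{3 \left(-3\right)}{4} = \left(- \frac{1}{4}\right) \left(-9\right) = \frac{9}{4} \approx 2.25$)
$w{\left(q \right)} = \frac{\frac{9}{4} + q}{-4 + q}$ ($w{\left(q \right)} = \frac{q + \frac{9}{4}}{-4 + q} = \frac{\frac{9}{4} + q}{-4 + q}$)
$b{\left(c \right)} = 2 + c^{2}$ ($b{\left(c \right)} = 2 + c \left(0 + c\right) = 2 + c c = 2 + c^{2}$)
$Z = 2$ ($Z = 2 + 0^{2} = 2 + 0 = 2$)
$w{\left(-6 \right)} \left(Z - 26\right) = \frac{\frac{9}{4} - 6}{-4 - 6} \left(2 - 26\right) = \frac{1}{-10} \left(- \frac{15}{4}\right) \left(-24\right) = \left(- \frac{1}{10}\right) \left(- \frac{15}{4}\right) \left(-24\right) = \frac{3}{8} \left(-24\right) = -9$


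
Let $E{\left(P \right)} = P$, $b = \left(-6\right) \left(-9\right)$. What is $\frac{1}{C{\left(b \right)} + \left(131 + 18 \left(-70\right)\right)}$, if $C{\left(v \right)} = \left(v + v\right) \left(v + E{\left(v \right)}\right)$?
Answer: $\frac{1}{10535} \approx 9.4922 \cdot 10^{-5}$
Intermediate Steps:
$b = 54$
$C{\left(v \right)} = 4 v^{2}$ ($C{\left(v \right)} = \left(v + v\right) \left(v + v\right) = 2 v 2 v = 4 v^{2}$)
$\frac{1}{C{\left(b \right)} + \left(131 + 18 \left(-70\right)\right)} = \frac{1}{4 \cdot 54^{2} + \left(131 + 18 \left(-70\right)\right)} = \frac{1}{4 \cdot 2916 + \left(131 - 1260\right)} = \frac{1}{11664 - 1129} = \frac{1}{10535}$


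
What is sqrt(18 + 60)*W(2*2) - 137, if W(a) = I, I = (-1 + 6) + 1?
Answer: -137 + 6*sqrt(78) ≈ -84.009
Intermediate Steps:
I = 6 (I = 5 + 1 = 6)
W(a) = 6
sqrt(18 + 60)*W(2*2) - 137 = sqrt(18 + 60)*6 - 137 = sqrt(78)*6 - 137 = 6*sqrt(78) - 137 = -137 + 6*sqrt(78)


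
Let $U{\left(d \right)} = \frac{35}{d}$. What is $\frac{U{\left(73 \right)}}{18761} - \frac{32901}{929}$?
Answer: $- \frac{45059630738}{1272314737} \approx -35.415$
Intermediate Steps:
$\frac{U{\left(73 \right)}}{18761} - \frac{32901}{929} = \frac{35 \cdot \frac{1}{73}}{18761} - \frac{32901}{929} = 35 \cdot \frac{1}{73} \cdot \frac{1}{18761} - \frac{32901}{929} = \frac{35}{73} \cdot \frac{1}{18761} - \frac{32901}{929} = \frac{35}{1369553} - \frac{32901}{929} = - \frac{45059630738}{1272314737}$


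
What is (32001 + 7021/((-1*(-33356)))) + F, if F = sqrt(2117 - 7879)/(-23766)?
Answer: 1067432377/33356 - I*sqrt(5762)/23766 ≈ 32001.0 - 0.003194*I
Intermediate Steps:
F = -I*sqrt(5762)/23766 (F = sqrt(-5762)*(-1/23766) = (I*sqrt(5762))*(-1/23766) = -I*sqrt(5762)/23766 ≈ -0.003194*I)
(32001 + 7021/((-1*(-33356)))) + F = (32001 + 7021/((-1*(-33356)))) - I*sqrt(5762)/23766 = (32001 + 7021/33356) - I*sqrt(5762)/23766 = 1067432377/33356 - I*sqrt(5762)/23766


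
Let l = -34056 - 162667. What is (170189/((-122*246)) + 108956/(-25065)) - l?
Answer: 49325831473061/250750260 ≈ 1.9671e+5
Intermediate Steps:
l = -196723
(170189/((-122*246)) + 108956/(-25065)) - l = (170189/((-122*246)) + 108956/(-25065)) - 1*(-196723) = (170189/(-30012) + 108956*(-1/25065)) + 196723 = (170189*(-1/30012) - 108956/25065) + 196723 = (-170189/30012 - 108956/25065) + 196723 = -2511924919/250750260 + 196723 = 49325831473061/250750260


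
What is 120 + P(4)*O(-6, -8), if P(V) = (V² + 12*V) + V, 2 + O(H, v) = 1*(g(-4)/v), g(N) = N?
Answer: 18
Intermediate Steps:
O(H, v) = -2 - 4/v (O(H, v) = -2 + 1*(-4/v) = -2 - 4/v)
P(V) = V² + 13*V
120 + P(4)*O(-6, -8) = 120 + (4*(13 + 4))*(-2 - 4/(-8)) = 120 + (4*17)*(-2 - 4*(-⅛)) = 120 + 68*(-2 + ½) = 120 + 68*(-3/2) = 120 - 102 = 18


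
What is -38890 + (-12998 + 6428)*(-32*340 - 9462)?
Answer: 133608050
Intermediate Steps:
-38890 + (-12998 + 6428)*(-32*340 - 9462) = -38890 - 6570*(-10880 - 9462) = -38890 - 6570*(-20342) = -38890 + 133646940 = 133608050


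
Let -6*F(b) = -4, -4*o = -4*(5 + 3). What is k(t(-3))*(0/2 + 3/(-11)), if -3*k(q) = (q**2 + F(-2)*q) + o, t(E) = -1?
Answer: 25/33 ≈ 0.75758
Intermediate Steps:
o = 8 (o = -(-1)*(5 + 3) = -(-1)*8 = -1/4*(-32) = 8)
F(b) = 2/3 (F(b) = -1/6*(-4) = 2/3)
k(q) = -8/3 - 2*q/9 - q**2/3 (k(q) = -((q**2 + 2*q/3) + 8)/3 = -(8 + q**2 + 2*q/3)/3 = -8/3 - 2*q/9 - q**2/3)
k(t(-3))*(0/2 + 3/(-11)) = (-8/3 - 2/9*(-1) - 1/3*(-1)**2)*(0/2 + 3/(-11)) = (-8/3 + 2/9 - 1/3*1)*(0*(1/2) + 3*(-1/11)) = (-8/3 + 2/9 - 1/3)*(0 - 3/11) = -25/9*(-3/11) = 25/33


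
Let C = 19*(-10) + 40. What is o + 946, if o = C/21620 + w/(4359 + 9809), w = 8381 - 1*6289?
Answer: 78753915/83237 ≈ 946.14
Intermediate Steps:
w = 2092 (w = 8381 - 6289 = 2092)
C = -150 (C = -190 + 40 = -150)
o = 11713/83237 (o = -150/21620 + 2092/(4359 + 9809) = -150*1/21620 + 2092/14168 = -15/2162 + 2092*(1/14168) = -15/2162 + 523/3542 = 11713/83237 ≈ 0.14072)
o + 946 = 11713/83237 + 946 = 78753915/83237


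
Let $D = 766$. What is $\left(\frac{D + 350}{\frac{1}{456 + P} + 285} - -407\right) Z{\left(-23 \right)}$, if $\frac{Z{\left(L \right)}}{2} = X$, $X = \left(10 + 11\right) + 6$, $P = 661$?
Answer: $\frac{3531961638}{159173} \approx 22189.0$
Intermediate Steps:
$X = 27$ ($X = 21 + 6 = 27$)
$Z{\left(L \right)} = 54$ ($Z{\left(L \right)} = 2 \cdot 27 = 54$)
$\left(\frac{D + 350}{\frac{1}{456 + P} + 285} - -407\right) Z{\left(-23 \right)} = \left(\frac{766 + 350}{\frac{1}{456 + 661} + 285} - -407\right) 54 = \left(\frac{1116}{\frac{1}{1117} + 285} + \left(-4 + 411\right)\right) 54 = \left(\frac{1116}{\frac{1}{1117} + 285} + 407\right) 54 = \left(\frac{1116}{\frac{318346}{1117}} + 407\right) 54 = \left(1116 \cdot \frac{1117}{318346} + 407\right) 54 = \left(\frac{623286}{159173} + 407\right) 54 = \frac{65406697}{159173} \cdot 54 = \frac{3531961638}{159173}$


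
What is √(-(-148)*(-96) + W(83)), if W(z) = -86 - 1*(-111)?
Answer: I*√14183 ≈ 119.09*I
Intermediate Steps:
W(z) = 25 (W(z) = -86 + 111 = 25)
√(-(-148)*(-96) + W(83)) = √(-(-148)*(-96) + 25) = √(-1*14208 + 25) = √(-14208 + 25) = √(-14183) = I*√14183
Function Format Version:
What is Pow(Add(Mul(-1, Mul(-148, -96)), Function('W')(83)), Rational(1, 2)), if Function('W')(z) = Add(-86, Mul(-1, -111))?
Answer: Mul(I, Pow(14183, Rational(1, 2))) ≈ Mul(119.09, I)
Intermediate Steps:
Function('W')(z) = 25 (Function('W')(z) = Add(-86, 111) = 25)
Pow(Add(Mul(-1, Mul(-148, -96)), Function('W')(83)), Rational(1, 2)) = Pow(Add(Mul(-1, Mul(-148, -96)), 25), Rational(1, 2)) = Pow(Add(Mul(-1, 14208), 25), Rational(1, 2)) = Pow(Add(-14208, 25), Rational(1, 2)) = Pow(-14183, Rational(1, 2)) = Mul(I, Pow(14183, Rational(1, 2)))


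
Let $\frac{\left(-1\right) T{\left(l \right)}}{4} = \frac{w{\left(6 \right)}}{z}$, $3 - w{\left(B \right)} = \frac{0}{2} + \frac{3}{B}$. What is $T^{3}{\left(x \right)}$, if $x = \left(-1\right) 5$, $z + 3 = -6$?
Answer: $\frac{1000}{729} \approx 1.3717$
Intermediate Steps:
$z = -9$ ($z = -3 - 6 = -9$)
$w{\left(B \right)} = 3 - \frac{3}{B}$ ($w{\left(B \right)} = 3 - \left(\frac{0}{2} + \frac{3}{B}\right) = 3 - \left(0 \cdot \frac{1}{2} + \frac{3}{B}\right) = 3 - \left(0 + \frac{3}{B}\right) = 3 - \frac{3}{B}$)
$x = -5$
$T{\left(l \right)} = \frac{10}{9}$ ($T{\left(l \right)} = - 4 \frac{3 - \frac{3}{6}}{-9} = - 4 \left(3 - \frac{1}{2}\right) \left(- \frac{1}{9}\right) = - 4 \cdot \frac{5}{2} \left(- \frac{1}{9}\right) = \left(-4\right) \left(- \frac{5}{18}\right) = \frac{10}{9}$)
$T^{3}{\left(x \right)} = \left(\frac{10}{9}\right)^{3} = \frac{1000}{729}$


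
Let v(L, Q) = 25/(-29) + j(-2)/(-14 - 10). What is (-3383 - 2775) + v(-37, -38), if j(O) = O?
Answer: -2143255/348 ≈ -6158.8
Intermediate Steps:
v(L, Q) = -271/348 (v(L, Q) = 25/(-29) - 2/(-14 - 10) = 25*(-1/29) - 2/(-24) = -25/29 - 2*(-1/24) = -25/29 + 1/12 = -271/348)
(-3383 - 2775) + v(-37, -38) = (-3383 - 2775) - 271/348 = -6158 - 271/348 = -2143255/348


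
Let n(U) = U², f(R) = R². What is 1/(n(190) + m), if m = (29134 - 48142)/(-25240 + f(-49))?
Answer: 7613/274835636 ≈ 2.7700e-5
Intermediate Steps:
m = 6336/7613 (m = (29134 - 48142)/(-25240 + (-49)²) = -19008/(-25240 + 2401) = -19008/(-22839) = -19008*(-1/22839) = 6336/7613 ≈ 0.83226)
1/(n(190) + m) = 1/(190² + 6336/7613) = 1/(36100 + 6336/7613) = 1/(274835636/7613) = 7613/274835636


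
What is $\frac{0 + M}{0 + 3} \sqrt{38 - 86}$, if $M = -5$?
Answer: $- \frac{20 i \sqrt{3}}{3} \approx - 11.547 i$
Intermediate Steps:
$\frac{0 + M}{0 + 3} \sqrt{38 - 86} = \frac{0 - 5}{0 + 3} \sqrt{38 - 86} = - \frac{5}{3} \sqrt{-48} = \left(-5\right) \frac{1}{3} \cdot 4 i \sqrt{3} = - \frac{5 \cdot 4 i \sqrt{3}}{3} = - \frac{20 i \sqrt{3}}{3}$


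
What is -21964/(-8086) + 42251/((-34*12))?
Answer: -166340137/1649544 ≈ -100.84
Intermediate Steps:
-21964/(-8086) + 42251/((-34*12)) = -21964*(-1/8086) + 42251/(-408) = 10982/4043 + 42251*(-1/408) = 10982/4043 - 42251/408 = -166340137/1649544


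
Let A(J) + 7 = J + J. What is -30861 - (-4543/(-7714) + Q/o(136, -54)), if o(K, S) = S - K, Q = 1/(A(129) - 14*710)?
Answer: -823794411312/26693195 ≈ -30862.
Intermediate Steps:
A(J) = -7 + 2*J (A(J) = -7 + (J + J) = -7 + 2*J)
Q = -1/9689 (Q = 1/((-7 + 2*129) - 14*710) = 1/((-7 + 258) - 9940) = 1/(251 - 9940) = 1/(-9689) = -1/9689 ≈ -0.00010321)
-30861 - (-4543/(-7714) + Q/o(136, -54)) = -30861 - (-4543/(-7714) - 1/(9689*(-54 - 1*136))) = -30861 - (-4543*(-1/7714) - 1/(9689*(-54 - 136))) = -30861 - (649/1102 - 1/9689/(-190)) = -30861 - (649/1102 - 1/9689*(-1/190)) = -30861 - (649/1102 + 1/1840910) = -30861 - 1*15720417/26693195 = -30861 - 15720417/26693195 = -823794411312/26693195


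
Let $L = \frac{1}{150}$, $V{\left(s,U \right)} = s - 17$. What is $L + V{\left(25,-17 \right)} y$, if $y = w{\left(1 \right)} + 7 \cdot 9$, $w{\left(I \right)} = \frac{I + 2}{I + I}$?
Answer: $\frac{77401}{150} \approx 516.01$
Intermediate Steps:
$V{\left(s,U \right)} = -17 + s$
$w{\left(I \right)} = \frac{2 + I}{2 I}$
$L = \frac{1}{150} \approx 0.0066667$
$y = \frac{129}{2}$ ($y = \frac{2 + 1}{2 \cdot 1} + 7 \cdot 9 = \frac{1}{2} \cdot 1 \cdot 3 + 63 = \frac{3}{2} + 63 = \frac{129}{2} \approx 64.5$)
$L + V{\left(25,-17 \right)} y = \frac{1}{150} + \left(-17 + 25\right) \frac{129}{2} = \frac{1}{150} + 8 \cdot \frac{129}{2} = \frac{1}{150} + 516 = \frac{77401}{150}$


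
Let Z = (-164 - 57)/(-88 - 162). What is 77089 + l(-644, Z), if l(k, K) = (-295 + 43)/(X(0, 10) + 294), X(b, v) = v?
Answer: 5858701/76 ≈ 77088.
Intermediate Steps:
Z = 221/250 (Z = -221/(-250) = -221*(-1/250) = 221/250 ≈ 0.88400)
l(k, K) = -63/76 (l(k, K) = (-295 + 43)/(10 + 294) = -252/304 = -252*1/304 = -63/76)
77089 + l(-644, Z) = 77089 - 63/76 = 5858701/76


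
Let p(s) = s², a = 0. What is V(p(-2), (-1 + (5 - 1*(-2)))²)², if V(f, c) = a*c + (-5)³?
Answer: 15625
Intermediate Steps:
V(f, c) = -125 (V(f, c) = 0*c + (-5)³ = 0 - 125 = -125)
V(p(-2), (-1 + (5 - 1*(-2)))²)² = (-125)² = 15625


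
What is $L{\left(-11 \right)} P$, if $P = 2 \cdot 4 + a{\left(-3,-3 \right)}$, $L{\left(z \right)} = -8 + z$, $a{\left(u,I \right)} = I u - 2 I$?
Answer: $-437$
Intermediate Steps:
$a{\left(u,I \right)} = - 2 I + I u$
$P = 23$ ($P = 2 \cdot 4 - 3 \left(-2 - 3\right) = 8 - -15 = 8 + 15 = 23$)
$L{\left(-11 \right)} P = \left(-8 - 11\right) 23 = \left(-19\right) 23 = -437$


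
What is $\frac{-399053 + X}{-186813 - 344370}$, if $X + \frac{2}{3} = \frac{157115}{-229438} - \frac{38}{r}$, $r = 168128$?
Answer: $\frac{11545126865084599}{15367769071658784} \approx 0.75126$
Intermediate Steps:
$X = - \frac{39105588055}{28931214048}$ ($X = - \frac{2}{3} + \left(\frac{157115}{-229438} - \frac{38}{168128}\right) = - \frac{2}{3} + \left(157115 \left(- \frac{1}{229438}\right) - \frac{19}{84064}\right) = - \frac{2}{3} - \frac{6606037341}{9643738016} = - \frac{39105588055}{28931214048} \approx -1.3517$)
$\frac{-399053 + X}{-186813 - 344370} = \frac{-399053 - \frac{39105588055}{28931214048}}{-186813 - 344370} = - \frac{11545126865084599}{28931214048 \left(-531183\right)} = \left(- \frac{11545126865084599}{28931214048}\right) \left(- \frac{1}{531183}\right) = \frac{11545126865084599}{15367769071658784}$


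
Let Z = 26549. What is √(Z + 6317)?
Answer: √32866 ≈ 181.29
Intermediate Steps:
√(Z + 6317) = √(26549 + 6317) = √32866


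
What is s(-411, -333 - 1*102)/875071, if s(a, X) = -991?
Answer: -991/875071 ≈ -0.0011325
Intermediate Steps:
s(-411, -333 - 1*102)/875071 = -991/875071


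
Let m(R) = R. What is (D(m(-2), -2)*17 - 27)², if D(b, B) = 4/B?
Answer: 3721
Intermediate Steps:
(D(m(-2), -2)*17 - 27)² = ((4/(-2))*17 - 27)² = ((4*(-½))*17 - 27)² = (-2*17 - 27)² = (-34 - 27)² = (-61)² = 3721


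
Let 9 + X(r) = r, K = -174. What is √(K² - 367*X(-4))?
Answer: √35047 ≈ 187.21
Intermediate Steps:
X(r) = -9 + r
√(K² - 367*X(-4)) = √((-174)² - 367*(-9 - 4)) = √(30276 - 367*(-13)) = √(30276 + 4771) = √35047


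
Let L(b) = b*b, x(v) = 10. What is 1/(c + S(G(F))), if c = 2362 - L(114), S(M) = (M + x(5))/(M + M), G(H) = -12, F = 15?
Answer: -12/127607 ≈ -9.4039e-5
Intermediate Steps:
L(b) = b²
S(M) = (10 + M)/(2*M) (S(M) = (M + 10)/(M + M) = (10 + M)/((2*M)) = (10 + M)*(1/(2*M)) = (10 + M)/(2*M))
c = -10634 (c = 2362 - 1*114² = 2362 - 1*12996 = 2362 - 12996 = -10634)
1/(c + S(G(F))) = 1/(-10634 + (½)*(10 - 12)/(-12)) = 1/(-10634 + (½)*(-1/12)*(-2)) = 1/(-10634 + 1/12) = 1/(-127607/12) = -12/127607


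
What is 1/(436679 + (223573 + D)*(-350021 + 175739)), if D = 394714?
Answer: -1/107755858255 ≈ -9.2802e-12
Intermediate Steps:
1/(436679 + (223573 + D)*(-350021 + 175739)) = 1/(436679 + (223573 + 394714)*(-350021 + 175739)) = 1/(436679 + 618287*(-174282)) = 1/(436679 - 107756294934) = 1/(-107755858255) = -1/107755858255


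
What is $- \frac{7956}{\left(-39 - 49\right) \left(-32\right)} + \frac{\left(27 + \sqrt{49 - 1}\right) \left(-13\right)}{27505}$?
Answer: $- \frac{54954549}{19363520} - \frac{52 \sqrt{3}}{27505} \approx -2.8413$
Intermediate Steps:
$- \frac{7956}{\left(-39 - 49\right) \left(-32\right)} + \frac{\left(27 + \sqrt{49 - 1}\right) \left(-13\right)}{27505} = - \frac{7956}{\left(-88\right) \left(-32\right)} + \left(27 + \sqrt{48}\right) \left(-13\right) \frac{1}{27505} = - \frac{7956}{2816} + \left(27 + 4 \sqrt{3}\right) \left(-13\right) \frac{1}{27505} = \left(-7956\right) \frac{1}{2816} + \left(-351 - 52 \sqrt{3}\right) \frac{1}{27505} = - \frac{1989}{704} - \left(\frac{351}{27505} + \frac{52 \sqrt{3}}{27505}\right) = - \frac{54954549}{19363520} - \frac{52 \sqrt{3}}{27505}$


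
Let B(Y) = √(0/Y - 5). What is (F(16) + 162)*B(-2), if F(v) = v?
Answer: 178*I*√5 ≈ 398.02*I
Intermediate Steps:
B(Y) = I*√5 (B(Y) = √(0 - 5) = √(-5) = I*√5)
(F(16) + 162)*B(-2) = (16 + 162)*(I*√5) = 178*(I*√5) = 178*I*√5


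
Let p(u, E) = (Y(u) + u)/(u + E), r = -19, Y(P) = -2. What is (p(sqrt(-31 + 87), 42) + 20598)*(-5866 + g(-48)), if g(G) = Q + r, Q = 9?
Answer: -7383035348/61 - 129272*sqrt(14)/427 ≈ -1.2103e+8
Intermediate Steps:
g(G) = -10 (g(G) = 9 - 19 = -10)
p(u, E) = (-2 + u)/(E + u) (p(u, E) = (-2 + u)/(u + E) = (-2 + u)/(E + u))
(p(sqrt(-31 + 87), 42) + 20598)*(-5866 + g(-48)) = ((-2 + sqrt(-31 + 87))/(42 + sqrt(-31 + 87)) + 20598)*(-5866 - 10) = ((-2 + sqrt(56))/(42 + sqrt(56)) + 20598)*(-5876) = ((-2 + 2*sqrt(14))/(42 + 2*sqrt(14)) + 20598)*(-5876) = (20598 + (-2 + 2*sqrt(14))/(42 + 2*sqrt(14)))*(-5876) = -121033848 - 5876*(-2 + 2*sqrt(14))/(42 + 2*sqrt(14))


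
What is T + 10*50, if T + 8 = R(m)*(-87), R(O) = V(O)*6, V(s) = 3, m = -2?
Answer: -1074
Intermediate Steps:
R(O) = 18 (R(O) = 3*6 = 18)
T = -1574 (T = -8 + 18*(-87) = -8 - 1566 = -1574)
T + 10*50 = -1574 + 10*50 = -1574 + 500 = -1074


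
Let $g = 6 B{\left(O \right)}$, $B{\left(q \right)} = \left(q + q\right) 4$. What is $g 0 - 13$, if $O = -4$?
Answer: $-13$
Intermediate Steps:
$B{\left(q \right)} = 8 q$ ($B{\left(q \right)} = 2 q 4 = 8 q$)
$g = -192$ ($g = 6 \cdot 8 \left(-4\right) = 6 \left(-32\right) = -192$)
$g 0 - 13 = \left(-192\right) 0 - 13 = 0 - 13 = -13$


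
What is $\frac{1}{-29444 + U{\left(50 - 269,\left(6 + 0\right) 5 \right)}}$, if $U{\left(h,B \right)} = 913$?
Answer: $- \frac{1}{28531} \approx -3.505 \cdot 10^{-5}$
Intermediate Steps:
$\frac{1}{-29444 + U{\left(50 - 269,\left(6 + 0\right) 5 \right)}} = \frac{1}{-29444 + 913} = \frac{1}{-28531} = - \frac{1}{28531}$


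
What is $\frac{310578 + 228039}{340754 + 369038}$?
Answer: $\frac{13137}{17312} \approx 0.75884$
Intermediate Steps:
$\frac{310578 + 228039}{340754 + 369038} = \frac{538617}{709792} = 538617 \cdot \frac{1}{709792} = \frac{13137}{17312}$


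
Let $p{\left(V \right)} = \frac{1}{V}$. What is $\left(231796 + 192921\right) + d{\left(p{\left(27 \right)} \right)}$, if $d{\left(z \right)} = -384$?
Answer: $424333$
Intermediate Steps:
$\left(231796 + 192921\right) + d{\left(p{\left(27 \right)} \right)} = \left(231796 + 192921\right) - 384 = 424717 - 384 = 424333$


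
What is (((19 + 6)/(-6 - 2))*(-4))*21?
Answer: 525/2 ≈ 262.50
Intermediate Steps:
(((19 + 6)/(-6 - 2))*(-4))*21 = ((25/(-8))*(-4))*21 = ((25*(-1/8))*(-4))*21 = -25/8*(-4)*21 = (25/2)*21 = 525/2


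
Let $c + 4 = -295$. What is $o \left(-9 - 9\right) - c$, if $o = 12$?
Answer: $83$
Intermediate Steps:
$c = -299$ ($c = -4 - 295 = -299$)
$o \left(-9 - 9\right) - c = 12 \left(-9 - 9\right) - -299 = 12 \left(-18\right) + 299 = -216 + 299 = 83$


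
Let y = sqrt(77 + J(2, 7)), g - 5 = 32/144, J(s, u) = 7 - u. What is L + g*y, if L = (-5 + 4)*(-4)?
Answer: 4 + 47*sqrt(77)/9 ≈ 49.825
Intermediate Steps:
g = 47/9 (g = 5 + 32/144 = 5 + 32*(1/144) = 5 + 2/9 = 47/9 ≈ 5.2222)
L = 4 (L = -1*(-4) = 4)
y = sqrt(77) (y = sqrt(77 + (7 - 1*7)) = sqrt(77 + (7 - 7)) = sqrt(77 + 0) = sqrt(77) ≈ 8.7750)
L + g*y = 4 + 47*sqrt(77)/9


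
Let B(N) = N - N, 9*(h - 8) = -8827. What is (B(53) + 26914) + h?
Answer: 233471/9 ≈ 25941.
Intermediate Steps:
h = -8755/9 (h = 8 + (⅑)*(-8827) = 8 - 8827/9 = -8755/9 ≈ -972.78)
B(N) = 0
(B(53) + 26914) + h = (0 + 26914) - 8755/9 = 26914 - 8755/9 = 233471/9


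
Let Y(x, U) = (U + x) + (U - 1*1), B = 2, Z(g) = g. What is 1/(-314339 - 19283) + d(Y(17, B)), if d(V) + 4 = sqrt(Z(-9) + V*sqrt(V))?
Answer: -1334489/333622 + sqrt(-9 + 40*sqrt(5)) ≈ 4.9690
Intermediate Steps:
Y(x, U) = -1 + x + 2*U (Y(x, U) = (U + x) + (U - 1) = (U + x) + (-1 + U) = -1 + x + 2*U)
d(V) = -4 + sqrt(-9 + V**(3/2)) (d(V) = -4 + sqrt(-9 + V*sqrt(V)) = -4 + sqrt(-9 + V**(3/2)))
1/(-314339 - 19283) + d(Y(17, B)) = 1/(-314339 - 19283) + (-4 + sqrt(-9 + (-1 + 17 + 2*2)**(3/2))) = 1/(-333622) + (-4 + sqrt(-9 + (-1 + 17 + 4)**(3/2))) = -1/333622 + (-4 + sqrt(-9 + 20**(3/2))) = -1/333622 + (-4 + sqrt(-9 + 40*sqrt(5))) = -1334489/333622 + sqrt(-9 + 40*sqrt(5))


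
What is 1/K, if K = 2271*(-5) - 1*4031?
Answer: -1/15386 ≈ -6.4994e-5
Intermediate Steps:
K = -15386 (K = -11355 - 4031 = -15386)
1/K = 1/(-15386) = -1/15386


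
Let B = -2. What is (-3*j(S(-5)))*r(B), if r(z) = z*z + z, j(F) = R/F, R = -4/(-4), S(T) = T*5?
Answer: 6/25 ≈ 0.24000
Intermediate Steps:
S(T) = 5*T
R = 1 (R = -4*(-1/4) = 1)
j(F) = 1/F
r(z) = z + z**2 (r(z) = z**2 + z = z + z**2)
(-3*j(S(-5)))*r(B) = (-3/(5*(-5)))*(-2*(1 - 2)) = (-3/(-25))*(-2*(-1)) = -3*(-1/25)*2 = (3/25)*2 = 6/25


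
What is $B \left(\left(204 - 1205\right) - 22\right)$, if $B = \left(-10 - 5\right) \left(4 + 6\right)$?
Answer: $153450$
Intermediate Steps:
$B = -150$ ($B = \left(-15\right) 10 = -150$)
$B \left(\left(204 - 1205\right) - 22\right) = - 150 \left(\left(204 - 1205\right) - 22\right) = - 150 \left(-1001 - 22\right) = \left(-150\right) \left(-1023\right) = 153450$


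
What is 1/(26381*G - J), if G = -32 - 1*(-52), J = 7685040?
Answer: -1/7157420 ≈ -1.3972e-7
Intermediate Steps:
G = 20 (G = -32 + 52 = 20)
1/(26381*G - J) = 1/(26381*20 - 1*7685040) = 1/(527620 - 7685040) = 1/(-7157420) = -1/7157420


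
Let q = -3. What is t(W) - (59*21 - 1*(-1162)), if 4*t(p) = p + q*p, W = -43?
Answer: -4759/2 ≈ -2379.5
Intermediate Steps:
t(p) = -p/2 (t(p) = (p - 3*p)/4 = (-2*p)/4 = -p/2)
t(W) - (59*21 - 1*(-1162)) = -½*(-43) - (59*21 - 1*(-1162)) = 43/2 - (1239 + 1162) = 43/2 - 1*2401 = 43/2 - 2401 = -4759/2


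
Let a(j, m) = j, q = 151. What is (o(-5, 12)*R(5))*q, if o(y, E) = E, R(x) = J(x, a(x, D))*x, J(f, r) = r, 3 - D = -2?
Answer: 45300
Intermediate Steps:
D = 5 (D = 3 - 1*(-2) = 3 + 2 = 5)
R(x) = x**2 (R(x) = x*x = x**2)
(o(-5, 12)*R(5))*q = (12*5**2)*151 = (12*25)*151 = 300*151 = 45300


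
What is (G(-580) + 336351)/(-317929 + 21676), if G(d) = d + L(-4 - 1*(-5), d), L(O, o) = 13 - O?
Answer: -335783/296253 ≈ -1.1334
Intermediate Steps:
G(d) = 12 + d (G(d) = d + (13 - (-4 - 1*(-5))) = d + (13 - (-4 + 5)) = d + (13 - 1*1) = d + (13 - 1) = d + 12 = 12 + d)
(G(-580) + 336351)/(-317929 + 21676) = ((12 - 580) + 336351)/(-317929 + 21676) = (-568 + 336351)/(-296253) = 335783*(-1/296253) = -335783/296253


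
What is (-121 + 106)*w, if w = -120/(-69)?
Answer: -600/23 ≈ -26.087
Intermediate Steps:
w = 40/23 (w = -120*(-1/69) = 40/23 ≈ 1.7391)
(-121 + 106)*w = (-121 + 106)*(40/23) = -15*40/23 = -600/23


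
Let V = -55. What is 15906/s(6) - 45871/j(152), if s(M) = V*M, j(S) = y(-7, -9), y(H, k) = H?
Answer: 32524/5 ≈ 6504.8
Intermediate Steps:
j(S) = -7
s(M) = -55*M
15906/s(6) - 45871/j(152) = 15906/((-55*6)) - 45871/(-7) = 15906/(-330) - 45871*(-⅐) = 15906*(-1/330) + 6553 = -241/5 + 6553 = 32524/5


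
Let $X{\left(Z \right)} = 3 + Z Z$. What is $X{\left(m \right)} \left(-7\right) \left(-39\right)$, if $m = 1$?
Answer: $1092$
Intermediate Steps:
$X{\left(Z \right)} = 3 + Z^{2}$
$X{\left(m \right)} \left(-7\right) \left(-39\right) = \left(3 + 1^{2}\right) \left(-7\right) \left(-39\right) = \left(3 + 1\right) \left(-7\right) \left(-39\right) = 4 \left(-7\right) \left(-39\right) = \left(-28\right) \left(-39\right) = 1092$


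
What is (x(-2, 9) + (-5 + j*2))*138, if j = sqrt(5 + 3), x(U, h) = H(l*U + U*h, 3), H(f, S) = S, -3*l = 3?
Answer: -276 + 552*sqrt(2) ≈ 504.65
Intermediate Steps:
l = -1 (l = -1/3*3 = -1)
x(U, h) = 3
j = 2*sqrt(2) (j = sqrt(8) = 2*sqrt(2) ≈ 2.8284)
(x(-2, 9) + (-5 + j*2))*138 = (3 + (-5 + (2*sqrt(2))*2))*138 = (3 + (-5 + 4*sqrt(2)))*138 = (-2 + 4*sqrt(2))*138 = -276 + 552*sqrt(2)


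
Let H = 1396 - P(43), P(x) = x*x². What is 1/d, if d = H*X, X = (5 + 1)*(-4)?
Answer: 1/1874664 ≈ 5.3343e-7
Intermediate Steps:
P(x) = x³
H = -78111 (H = 1396 - 1*43³ = 1396 - 1*79507 = 1396 - 79507 = -78111)
X = -24 (X = 6*(-4) = -24)
d = 1874664 (d = -78111*(-24) = 1874664)
1/d = 1/1874664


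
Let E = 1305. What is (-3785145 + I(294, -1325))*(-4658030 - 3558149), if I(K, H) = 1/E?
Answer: 40584754655330096/1305 ≈ 3.1099e+13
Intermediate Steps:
I(K, H) = 1/1305
(-3785145 + I(294, -1325))*(-4658030 - 3558149) = (-3785145 + 1/1305)*(-4658030 - 3558149) = -4939614224/1305*(-8216179) = 40584754655330096/1305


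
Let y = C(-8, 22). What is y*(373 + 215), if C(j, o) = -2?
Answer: -1176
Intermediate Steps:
y = -2
y*(373 + 215) = -2*(373 + 215) = -2*588 = -1176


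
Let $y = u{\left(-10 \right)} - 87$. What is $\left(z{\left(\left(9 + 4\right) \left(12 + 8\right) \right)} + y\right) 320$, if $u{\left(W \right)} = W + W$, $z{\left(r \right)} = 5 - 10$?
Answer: $-35840$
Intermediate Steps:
$z{\left(r \right)} = -5$
$u{\left(W \right)} = 2 W$
$y = -107$ ($y = 2 \left(-10\right) - 87 = -20 - 87 = -107$)
$\left(z{\left(\left(9 + 4\right) \left(12 + 8\right) \right)} + y\right) 320 = \left(-5 - 107\right) 320 = \left(-112\right) 320 = -35840$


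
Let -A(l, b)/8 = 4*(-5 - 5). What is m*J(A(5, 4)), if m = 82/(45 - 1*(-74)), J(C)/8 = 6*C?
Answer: 1259520/119 ≈ 10584.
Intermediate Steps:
A(l, b) = 320 (A(l, b) = -32*(-5 - 5) = -32*(-10) = -8*(-40) = 320)
J(C) = 48*C (J(C) = 8*(6*C) = 48*C)
m = 82/119 (m = 82/(45 + 74) = 82/119 ≈ 0.68908)
m*J(A(5, 4)) = 82*(48*320)/119 = (82/119)*15360 = 1259520/119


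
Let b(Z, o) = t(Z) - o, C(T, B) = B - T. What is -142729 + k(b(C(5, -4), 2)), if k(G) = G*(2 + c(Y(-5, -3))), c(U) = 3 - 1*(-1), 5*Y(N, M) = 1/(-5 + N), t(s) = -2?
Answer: -142753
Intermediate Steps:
Y(N, M) = 1/(5*(-5 + N))
c(U) = 4 (c(U) = 3 + 1 = 4)
b(Z, o) = -2 - o
k(G) = 6*G (k(G) = G*(2 + 4) = G*6 = 6*G)
-142729 + k(b(C(5, -4), 2)) = -142729 + 6*(-2 - 1*2) = -142729 + 6*(-2 - 2) = -142729 + 6*(-4) = -142729 - 24 = -142753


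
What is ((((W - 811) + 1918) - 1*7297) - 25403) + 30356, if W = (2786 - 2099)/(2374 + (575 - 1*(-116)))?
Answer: -3790718/3065 ≈ -1236.8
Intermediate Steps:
W = 687/3065 (W = 687/(2374 + (575 + 116)) = 687/(2374 + 691) = 687/3065 ≈ 0.22414)
((((W - 811) + 1918) - 1*7297) - 25403) + 30356 = ((((687/3065 - 811) + 1918) - 1*7297) - 25403) + 30356 = (((-2485028/3065 + 1918) - 7297) - 25403) + 30356 = ((3393642/3065 - 7297) - 25403) + 30356 = (-18971663/3065 - 25403) + 30356 = -96831858/3065 + 30356 = -3790718/3065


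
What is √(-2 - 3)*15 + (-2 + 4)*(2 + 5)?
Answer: 14 + 15*I*√5 ≈ 14.0 + 33.541*I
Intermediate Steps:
√(-2 - 3)*15 + (-2 + 4)*(2 + 5) = √(-5)*15 + 2*7 = (I*√5)*15 + 14 = 15*I*√5 + 14 = 14 + 15*I*√5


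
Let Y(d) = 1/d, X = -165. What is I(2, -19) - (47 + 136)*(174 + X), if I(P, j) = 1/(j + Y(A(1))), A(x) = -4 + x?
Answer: -95529/58 ≈ -1647.1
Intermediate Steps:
I(P, j) = 1/(-⅓ + j) (I(P, j) = 1/(j + 1/(-4 + 1)) = 1/(j + 1/(-3)) = 1/(j - ⅓) = 1/(-⅓ + j))
I(2, -19) - (47 + 136)*(174 + X) = 3/(-1 + 3*(-19)) - (47 + 136)*(174 - 165) = 3/(-1 - 57) - 183*9 = 3/(-58) - 1*1647 = 3*(-1/58) - 1647 = -3/58 - 1647 = -95529/58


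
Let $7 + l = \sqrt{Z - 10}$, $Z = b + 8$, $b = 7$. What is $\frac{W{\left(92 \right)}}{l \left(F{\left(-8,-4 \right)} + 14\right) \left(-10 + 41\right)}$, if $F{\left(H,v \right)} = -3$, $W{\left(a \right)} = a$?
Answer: $- \frac{161}{3751} - \frac{23 \sqrt{5}}{3751} \approx -0.056633$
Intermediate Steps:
$Z = 15$ ($Z = 7 + 8 = 15$)
$l = -7 + \sqrt{5}$ ($l = -7 + \sqrt{15 - 10} = -7 + \sqrt{5} \approx -4.7639$)
$\frac{W{\left(92 \right)}}{l \left(F{\left(-8,-4 \right)} + 14\right) \left(-10 + 41\right)} = \frac{92}{\left(-7 + \sqrt{5}\right) \left(-3 + 14\right) \left(-10 + 41\right)} = \frac{92}{\left(-7 + \sqrt{5}\right) 11 \cdot 31} = \frac{92}{\left(-7 + \sqrt{5}\right) 341} = \frac{92}{-2387 + 341 \sqrt{5}}$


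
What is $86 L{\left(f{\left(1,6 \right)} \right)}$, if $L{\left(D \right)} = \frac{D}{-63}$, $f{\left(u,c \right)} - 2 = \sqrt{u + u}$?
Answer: $- \frac{172}{63} - \frac{86 \sqrt{2}}{63} \approx -4.6607$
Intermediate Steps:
$f{\left(u,c \right)} = 2 + \sqrt{2} \sqrt{u}$ ($f{\left(u,c \right)} = 2 + \sqrt{u + u} = 2 + \sqrt{2 u} = 2 + \sqrt{2} \sqrt{u}$)
$L{\left(D \right)} = - \frac{D}{63}$ ($L{\left(D \right)} = D \left(- \frac{1}{63}\right) = - \frac{D}{63}$)
$86 L{\left(f{\left(1,6 \right)} \right)} = 86 \left(- \frac{2 + \sqrt{2} \sqrt{1}}{63}\right) = 86 \left(- \frac{2 + \sqrt{2} \cdot 1}{63}\right) = 86 \left(- \frac{2 + \sqrt{2}}{63}\right) = 86 \left(- \frac{2}{63} - \frac{\sqrt{2}}{63}\right) = - \frac{172}{63} - \frac{86 \sqrt{2}}{63}$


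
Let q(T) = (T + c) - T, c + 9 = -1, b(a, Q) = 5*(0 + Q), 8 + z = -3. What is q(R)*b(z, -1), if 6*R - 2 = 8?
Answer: 50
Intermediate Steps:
z = -11 (z = -8 - 3 = -11)
b(a, Q) = 5*Q
c = -10 (c = -9 - 1 = -10)
R = 5/3 (R = ⅓ + (⅙)*8 = ⅓ + 4/3 = 5/3 ≈ 1.6667)
q(T) = -10 (q(T) = (T - 10) - T = (-10 + T) - T = -10)
q(R)*b(z, -1) = -50*(-1) = -10*(-5) = 50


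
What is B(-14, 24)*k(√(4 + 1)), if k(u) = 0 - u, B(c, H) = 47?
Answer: -47*√5 ≈ -105.10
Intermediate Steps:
k(u) = -u
B(-14, 24)*k(√(4 + 1)) = 47*(-√(4 + 1)) = 47*(-√5) = -47*√5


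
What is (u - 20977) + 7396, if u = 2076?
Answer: -11505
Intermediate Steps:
(u - 20977) + 7396 = (2076 - 20977) + 7396 = -18901 + 7396 = -11505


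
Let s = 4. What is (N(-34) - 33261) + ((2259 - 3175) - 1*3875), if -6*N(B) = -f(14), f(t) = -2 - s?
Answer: -38053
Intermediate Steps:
f(t) = -6 (f(t) = -2 - 1*4 = -2 - 4 = -6)
N(B) = -1 (N(B) = -(-1)*(-6)/6 = -1/6*6 = -1)
(N(-34) - 33261) + ((2259 - 3175) - 1*3875) = (-1 - 33261) + ((2259 - 3175) - 1*3875) = -33262 + (-916 - 3875) = -33262 - 4791 = -38053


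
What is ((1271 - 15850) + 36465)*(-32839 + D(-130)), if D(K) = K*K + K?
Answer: -351686134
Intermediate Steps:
D(K) = K + K**2 (D(K) = K**2 + K = K + K**2)
((1271 - 15850) + 36465)*(-32839 + D(-130)) = ((1271 - 15850) + 36465)*(-32839 - 130*(1 - 130)) = (-14579 + 36465)*(-32839 - 130*(-129)) = 21886*(-32839 + 16770) = 21886*(-16069) = -351686134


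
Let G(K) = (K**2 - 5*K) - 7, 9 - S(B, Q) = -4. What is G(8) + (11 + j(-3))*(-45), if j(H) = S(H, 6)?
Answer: -1063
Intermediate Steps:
S(B, Q) = 13 (S(B, Q) = 9 - 1*(-4) = 9 + 4 = 13)
j(H) = 13
G(K) = -7 + K**2 - 5*K
G(8) + (11 + j(-3))*(-45) = (-7 + 8**2 - 5*8) + (11 + 13)*(-45) = (-7 + 64 - 40) + 24*(-45) = 17 - 1080 = -1063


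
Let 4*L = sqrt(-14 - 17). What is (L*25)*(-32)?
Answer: -200*I*sqrt(31) ≈ -1113.6*I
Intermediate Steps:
L = I*sqrt(31)/4 (L = sqrt(-14 - 17)/4 = sqrt(-31)/4 = (I*sqrt(31))/4 = I*sqrt(31)/4 ≈ 1.3919*I)
(L*25)*(-32) = ((I*sqrt(31)/4)*25)*(-32) = (25*I*sqrt(31)/4)*(-32) = -200*I*sqrt(31)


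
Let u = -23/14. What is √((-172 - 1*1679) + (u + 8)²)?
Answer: 5*I*√14195/14 ≈ 42.551*I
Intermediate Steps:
u = -23/14 (u = -23*1/14 = -23/14 ≈ -1.6429)
√((-172 - 1*1679) + (u + 8)²) = √((-172 - 1*1679) + (-23/14 + 8)²) = √((-172 - 1679) + (89/14)²) = √(-1851 + 7921/196) = √(-354875/196) = 5*I*√14195/14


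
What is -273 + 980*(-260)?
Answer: -255073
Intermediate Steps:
-273 + 980*(-260) = -273 - 254800 = -255073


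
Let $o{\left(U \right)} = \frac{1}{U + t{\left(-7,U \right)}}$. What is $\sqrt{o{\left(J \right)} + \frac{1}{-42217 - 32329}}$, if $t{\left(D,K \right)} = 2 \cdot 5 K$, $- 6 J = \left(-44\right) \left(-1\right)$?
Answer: $\frac{i \sqrt{2086169810}}{410003} \approx 0.1114 i$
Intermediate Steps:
$J = - \frac{22}{3}$ ($J = - \frac{\left(-44\right) \left(-1\right)}{6} = \left(- \frac{1}{6}\right) 44 = - \frac{22}{3} \approx -7.3333$)
$t{\left(D,K \right)} = 10 K$
$o{\left(U \right)} = \frac{1}{11 U}$ ($o{\left(U \right)} = \frac{1}{U + 10 U} = \frac{1}{11 U}$)
$\sqrt{o{\left(J \right)} + \frac{1}{-42217 - 32329}} = \sqrt{\frac{1}{11 \left(- \frac{22}{3}\right)} + \frac{1}{-42217 - 32329}} = \sqrt{\frac{1}{11} \left(- \frac{3}{22}\right) + \frac{1}{-74546}} = \sqrt{- \frac{3}{242} - \frac{1}{74546}} = \sqrt{- \frac{55970}{4510033}} = \frac{i \sqrt{2086169810}}{410003}$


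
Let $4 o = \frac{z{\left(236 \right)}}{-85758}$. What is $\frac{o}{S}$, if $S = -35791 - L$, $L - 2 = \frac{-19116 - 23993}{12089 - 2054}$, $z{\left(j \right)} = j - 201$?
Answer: $\frac{117075}{41065463682224} \approx 2.8509 \cdot 10^{-9}$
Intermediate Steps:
$z{\left(j \right)} = -201 + j$
$L = - \frac{23039}{10035}$ ($L = 2 + \frac{-19116 - 23993}{12089 - 2054} = 2 - \frac{43109}{10035} = - \frac{23039}{10035} \approx -2.2959$)
$o = - \frac{35}{343032}$ ($o = \frac{\left(-201 + 236\right) \frac{1}{-85758}}{4} = \frac{35 \left(- \frac{1}{85758}\right)}{4} = \frac{1}{4} \left(- \frac{35}{85758}\right) = - \frac{35}{343032} \approx -0.00010203$)
$S = - \frac{359139646}{10035}$ ($S = -35791 - - \frac{23039}{10035} = -35791 + \frac{23039}{10035} = - \frac{359139646}{10035} \approx -35789.0$)
$\frac{o}{S} = - \frac{35}{343032 \left(- \frac{359139646}{10035}\right)} = \left(- \frac{35}{343032}\right) \left(- \frac{10035}{359139646}\right) = \frac{117075}{41065463682224}$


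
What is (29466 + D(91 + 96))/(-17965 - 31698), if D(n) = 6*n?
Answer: -30588/49663 ≈ -0.61591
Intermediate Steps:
(29466 + D(91 + 96))/(-17965 - 31698) = (29466 + 6*(91 + 96))/(-17965 - 31698) = (29466 + 6*187)/(-49663) = (29466 + 1122)*(-1/49663) = 30588*(-1/49663) = -30588/49663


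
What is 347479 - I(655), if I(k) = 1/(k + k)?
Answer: 455197489/1310 ≈ 3.4748e+5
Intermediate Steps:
I(k) = 1/(2*k)
347479 - I(655) = 347479 - 1/(2*655) = 347479 - 1*1/1310 = 347479 - 1/1310 = 455197489/1310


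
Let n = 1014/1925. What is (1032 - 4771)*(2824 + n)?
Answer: -20329743146/1925 ≈ -1.0561e+7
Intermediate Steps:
n = 1014/1925 (n = 1014*(1/1925) = 1014/1925 ≈ 0.52675)
(1032 - 4771)*(2824 + n) = (1032 - 4771)*(2824 + 1014/1925) = -3739*5437214/1925 = -20329743146/1925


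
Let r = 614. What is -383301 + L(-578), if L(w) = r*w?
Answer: -738193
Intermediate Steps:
L(w) = 614*w
-383301 + L(-578) = -383301 + 614*(-578) = -383301 - 354892 = -738193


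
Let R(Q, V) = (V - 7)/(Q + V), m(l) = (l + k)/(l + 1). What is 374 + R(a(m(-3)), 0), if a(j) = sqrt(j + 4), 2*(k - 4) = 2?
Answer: 374 - 7*sqrt(3)/3 ≈ 369.96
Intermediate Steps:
k = 5 (k = 4 + (1/2)*2 = 4 + 1 = 5)
m(l) = (5 + l)/(1 + l) (m(l) = (l + 5)/(l + 1) = (5 + l)/(1 + l))
a(j) = sqrt(4 + j)
R(Q, V) = (-7 + V)/(Q + V)
374 + R(a(m(-3)), 0) = 374 + (-7 + 0)/(sqrt(4 + (5 - 3)/(1 - 3)) + 0) = 374 - 7/(sqrt(4 + 2/(-2)) + 0) = 374 - 7/(sqrt(4 - 1/2*2) + 0) = 374 - 7/(sqrt(4 - 1) + 0) = 374 - 7/(sqrt(3) + 0) = 374 - 7/sqrt(3) = 374 + (sqrt(3)/3)*(-7) = 374 - 7*sqrt(3)/3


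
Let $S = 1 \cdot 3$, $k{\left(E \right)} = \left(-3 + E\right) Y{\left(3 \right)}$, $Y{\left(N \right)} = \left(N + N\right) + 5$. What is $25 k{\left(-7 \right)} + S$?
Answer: $-2747$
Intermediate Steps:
$Y{\left(N \right)} = 5 + 2 N$ ($Y{\left(N \right)} = 2 N + 5 = 5 + 2 N$)
$k{\left(E \right)} = -33 + 11 E$ ($k{\left(E \right)} = \left(-3 + E\right) \left(5 + 2 \cdot 3\right) = \left(-3 + E\right) \left(5 + 6\right) = \left(-3 + E\right) 11 = -33 + 11 E$)
$S = 3$
$25 k{\left(-7 \right)} + S = 25 \left(-33 + 11 \left(-7\right)\right) + 3 = 25 \left(-33 - 77\right) + 3 = 25 \left(-110\right) + 3 = -2750 + 3 = -2747$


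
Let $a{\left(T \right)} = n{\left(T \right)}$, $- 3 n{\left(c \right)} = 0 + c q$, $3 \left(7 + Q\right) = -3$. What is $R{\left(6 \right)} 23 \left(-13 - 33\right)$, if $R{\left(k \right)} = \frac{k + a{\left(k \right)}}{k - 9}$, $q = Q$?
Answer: $\frac{23276}{3} \approx 7758.7$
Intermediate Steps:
$Q = -8$ ($Q = -7 + \frac{1}{3} \left(-3\right) = -7 - 1 = -8$)
$q = -8$
$n{\left(c \right)} = \frac{8 c}{3}$ ($n{\left(c \right)} = - \frac{0 + c \left(-8\right)}{3} = - \frac{0 - 8 c}{3} = - \frac{\left(-8\right) c}{3} = \frac{8 c}{3}$)
$a{\left(T \right)} = \frac{8 T}{3}$
$R{\left(k \right)} = \frac{11 k}{3 \left(-9 + k\right)}$ ($R{\left(k \right)} = \frac{k + \frac{8 k}{3}}{k - 9} = \frac{\frac{11}{3} k}{-9 + k} = \frac{11 k}{3 \left(-9 + k\right)}$)
$R{\left(6 \right)} 23 \left(-13 - 33\right) = \frac{11}{3} \cdot 6 \frac{1}{-9 + 6} \cdot 23 \left(-13 - 33\right) = \frac{11}{3} \cdot 6 \frac{1}{-3} \cdot 23 \left(-46\right) = \frac{11}{3} \cdot 6 \left(- \frac{1}{3}\right) 23 \left(-46\right) = \left(- \frac{22}{3}\right) 23 \left(-46\right) = \left(- \frac{506}{3}\right) \left(-46\right) = \frac{23276}{3}$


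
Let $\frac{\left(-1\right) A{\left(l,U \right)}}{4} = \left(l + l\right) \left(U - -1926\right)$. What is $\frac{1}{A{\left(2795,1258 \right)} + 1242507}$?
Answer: $- \frac{1}{69951733} \approx -1.4296 \cdot 10^{-8}$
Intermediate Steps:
$A{\left(l,U \right)} = - 8 l \left(1926 + U\right)$ ($A{\left(l,U \right)} = - 4 \left(l + l\right) \left(U - -1926\right) = - 4 \cdot 2 l \left(U + 1926\right) = - 4 \cdot 2 l \left(1926 + U\right) = - 8 l \left(1926 + U\right)$)
$\frac{1}{A{\left(2795,1258 \right)} + 1242507} = \frac{1}{\left(-8\right) 2795 \left(1926 + 1258\right) + 1242507} = \frac{1}{\left(-8\right) 2795 \cdot 3184 + 1242507} = \frac{1}{-71194240 + 1242507} = \frac{1}{-69951733} = - \frac{1}{69951733}$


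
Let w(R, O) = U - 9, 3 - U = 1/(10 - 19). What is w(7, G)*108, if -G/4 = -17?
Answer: -636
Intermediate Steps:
U = 28/9 (U = 3 - 1/(10 - 19) = 3 - 1/(-9) = 3 - 1*(-1/9) = 3 + 1/9 = 28/9 ≈ 3.1111)
G = 68 (G = -4*(-17) = 68)
w(R, O) = -53/9 (w(R, O) = 28/9 - 9 = -53/9)
w(7, G)*108 = -53/9*108 = -636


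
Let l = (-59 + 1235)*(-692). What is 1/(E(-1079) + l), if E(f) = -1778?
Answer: -1/815570 ≈ -1.2261e-6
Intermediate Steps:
l = -813792 (l = 1176*(-692) = -813792)
1/(E(-1079) + l) = 1/(-1778 - 813792) = 1/(-815570) = -1/815570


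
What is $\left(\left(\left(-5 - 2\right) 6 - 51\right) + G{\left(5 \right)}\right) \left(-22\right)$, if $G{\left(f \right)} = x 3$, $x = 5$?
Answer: $1716$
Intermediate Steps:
$G{\left(f \right)} = 15$ ($G{\left(f \right)} = 5 \cdot 3 = 15$)
$\left(\left(\left(-5 - 2\right) 6 - 51\right) + G{\left(5 \right)}\right) \left(-22\right) = \left(\left(\left(-5 - 2\right) 6 - 51\right) + 15\right) \left(-22\right) = \left(\left(\left(-7\right) 6 - 51\right) + 15\right) \left(-22\right) = \left(\left(-42 - 51\right) + 15\right) \left(-22\right) = \left(-93 + 15\right) \left(-22\right) = \left(-78\right) \left(-22\right) = 1716$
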